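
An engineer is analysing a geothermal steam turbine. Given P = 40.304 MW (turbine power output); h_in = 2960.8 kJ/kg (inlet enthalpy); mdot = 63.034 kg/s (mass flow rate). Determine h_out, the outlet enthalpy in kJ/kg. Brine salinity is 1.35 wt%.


h_out = h_in - P * 1000 / mdot
h_out = 2960.8 - 40.304 * 1000 / 63.034
h_out = 2321.4 kJ/kg


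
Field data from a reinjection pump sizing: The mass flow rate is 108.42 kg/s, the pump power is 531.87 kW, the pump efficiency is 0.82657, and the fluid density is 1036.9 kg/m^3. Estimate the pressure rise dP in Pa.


dP = P_pump * rho * eta / mdot
dP = 531.87 * 1036.9 * 0.82657 / 108.42
dP = 4204.483 kPa
Convert: 4204.483 kPa * 1000.0 = 4.2045e+06 Pa
dP = 4.2045e+06 Pa


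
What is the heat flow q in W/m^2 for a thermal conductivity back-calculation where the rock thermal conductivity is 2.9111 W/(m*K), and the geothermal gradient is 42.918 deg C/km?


q = k * grad / 1000
q = 2.9111 * 42.918 / 1000
q = 0.12494 W/m^2


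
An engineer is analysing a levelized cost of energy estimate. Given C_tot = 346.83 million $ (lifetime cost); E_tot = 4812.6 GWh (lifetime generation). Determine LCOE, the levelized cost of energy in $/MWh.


LCOE = C_tot / E_tot * 100
LCOE = 346.83 / 4812.6 * 100
LCOE = 7.206707 cents/kWh
Convert: 7.206707 cents/kWh * 10.0 = 72.067 $/MWh
LCOE = 72.067 $/MWh


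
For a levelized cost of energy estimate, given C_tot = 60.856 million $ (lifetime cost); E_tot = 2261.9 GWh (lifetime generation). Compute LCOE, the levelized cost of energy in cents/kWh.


LCOE = C_tot / E_tot * 100
LCOE = 60.856 / 2261.9 * 100
LCOE = 2.6905 cents/kWh


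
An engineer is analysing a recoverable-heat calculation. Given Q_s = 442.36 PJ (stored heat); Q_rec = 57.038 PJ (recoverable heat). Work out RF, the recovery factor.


RF = Q_rec / Q_s
RF = 57.038 / 442.36
RF = 0.12894


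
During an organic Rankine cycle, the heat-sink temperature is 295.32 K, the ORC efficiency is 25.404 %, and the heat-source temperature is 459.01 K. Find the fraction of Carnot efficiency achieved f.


f = (eta_orc/100) / (1 - Tc/Th)
f = (25.404/100) / (1 - 295.32/459.01)
f = 0.71236


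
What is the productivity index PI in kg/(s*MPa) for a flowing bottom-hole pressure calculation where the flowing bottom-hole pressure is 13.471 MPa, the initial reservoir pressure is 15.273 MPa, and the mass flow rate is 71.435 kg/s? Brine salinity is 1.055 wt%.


PI = mdot / (P_i - P_wf)
PI = 71.435 / (15.273 - 13.471)
PI = 39.642 kg/(s*MPa)


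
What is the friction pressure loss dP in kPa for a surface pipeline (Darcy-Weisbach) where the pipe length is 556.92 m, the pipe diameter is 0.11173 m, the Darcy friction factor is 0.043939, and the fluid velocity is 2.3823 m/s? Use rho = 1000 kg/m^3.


dP = f * (L/D) * (rho*vel^2/2) / 1000
dP = 0.043939 * (556.92/0.11173) * (1000*2.3823^2/2) / 1000
dP = 621.49 kPa


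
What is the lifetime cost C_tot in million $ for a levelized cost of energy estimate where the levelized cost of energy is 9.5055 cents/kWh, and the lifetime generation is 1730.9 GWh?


C_tot = LCOE / 100 * E_tot
C_tot = 9.5055 / 100 * 1730.9
C_tot = 164.53 million $


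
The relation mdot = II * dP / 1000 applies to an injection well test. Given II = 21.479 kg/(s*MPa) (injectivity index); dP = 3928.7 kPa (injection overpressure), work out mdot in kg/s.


mdot = II * dP / 1000
mdot = 21.479 * 3928.7 / 1000
mdot = 84.385 kg/s


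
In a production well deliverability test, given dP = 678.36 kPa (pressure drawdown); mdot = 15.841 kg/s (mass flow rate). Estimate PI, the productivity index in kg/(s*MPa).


PI = mdot * 1000 / dP
PI = 15.841 * 1000 / 678.36
PI = 23.352 kg/(s*MPa)


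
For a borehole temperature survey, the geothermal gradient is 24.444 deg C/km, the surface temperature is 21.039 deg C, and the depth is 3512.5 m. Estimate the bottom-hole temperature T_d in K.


T_d = T_surf + grad * d / 1000
T_d = 21.039 + 24.444 * 3512.5 / 1000
T_d = 106.8986 deg C
Convert to K: 106.8986 + 273.15 = 380.05 K
T_d = 380.05 K


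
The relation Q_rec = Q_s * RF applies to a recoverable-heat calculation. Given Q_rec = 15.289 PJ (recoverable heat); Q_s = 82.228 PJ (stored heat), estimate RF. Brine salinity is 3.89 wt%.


RF = Q_rec / Q_s
RF = 15.289 / 82.228
RF = 0.18593


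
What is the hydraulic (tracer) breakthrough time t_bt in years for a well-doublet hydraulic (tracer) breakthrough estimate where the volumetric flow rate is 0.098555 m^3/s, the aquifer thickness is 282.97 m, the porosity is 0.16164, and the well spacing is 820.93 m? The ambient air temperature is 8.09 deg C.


t_bt = pi * hr * phi * L^2 / (3 * Qv) / (365.25*86400)
t_bt = pi * 282.97 * 0.16164 * 820.93^2 / (3 * 0.098555) / (365.25*86400)
t_bt = 10.379 years


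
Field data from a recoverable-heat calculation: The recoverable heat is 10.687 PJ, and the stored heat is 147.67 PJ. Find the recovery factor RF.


RF = Q_rec / Q_s
RF = 10.687 / 147.67
RF = 0.072371


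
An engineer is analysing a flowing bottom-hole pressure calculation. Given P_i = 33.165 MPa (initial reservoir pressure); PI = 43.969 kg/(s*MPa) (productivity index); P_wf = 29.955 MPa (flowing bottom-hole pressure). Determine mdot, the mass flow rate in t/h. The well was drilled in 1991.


mdot = (P_i - P_wf) * PI
mdot = (33.165 - 29.955) * 43.969
mdot = 141.1405 kg/s
Convert: 141.1405 kg/s * 3.6 = 508.11 t/h
mdot = 508.11 t/h


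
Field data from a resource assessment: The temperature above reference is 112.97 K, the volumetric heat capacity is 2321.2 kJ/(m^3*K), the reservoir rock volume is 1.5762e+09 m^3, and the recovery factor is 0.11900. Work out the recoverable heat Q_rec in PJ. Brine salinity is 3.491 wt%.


Step 1: Q_s = Vr*rhoc*dT/1e12 = 1.5762e+09*2321.2*112.97/1e12 = 413.3206 PJ
Step 2: Q_rec = Q_s * RF = 413.3206 * 0.119 = 49.185 PJ
Q_rec = 49.185 PJ


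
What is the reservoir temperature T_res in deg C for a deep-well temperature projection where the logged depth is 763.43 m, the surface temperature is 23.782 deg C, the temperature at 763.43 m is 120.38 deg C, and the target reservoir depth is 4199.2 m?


Step 1: grad = (T_d1 - T_surf)/d1 * 1000 = (120.38 - 23.782)/763.43 * 1000 = 126.5316 deg C/km
Step 2: T_res = T_surf + grad*d2/1000 = 23.782 + 126.5316*4199.2/1000 = 555.11 deg C
T_res = 555.11 deg C


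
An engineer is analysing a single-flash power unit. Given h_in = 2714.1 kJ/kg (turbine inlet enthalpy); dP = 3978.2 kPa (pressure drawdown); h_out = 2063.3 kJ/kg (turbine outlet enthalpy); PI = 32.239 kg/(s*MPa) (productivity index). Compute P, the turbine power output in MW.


Step 1: mdot = PI * dP / 1000 = 32.239 * 3978.2 / 1000 = 128.2532 kg/s
Step 2: P = mdot*(h_in - h_out)/1000 = 128.2532*(2714.1 - 2063.3)/1000 = 83.467 MW
P = 83.467 MW


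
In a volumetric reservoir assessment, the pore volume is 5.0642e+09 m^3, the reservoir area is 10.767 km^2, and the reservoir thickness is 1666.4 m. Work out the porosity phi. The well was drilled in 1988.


phi = Vp / (A * 1e6 * hr)
phi = 5.0642e+09 / (10.767 * 1e6 * 1666.4)
phi = 0.28225


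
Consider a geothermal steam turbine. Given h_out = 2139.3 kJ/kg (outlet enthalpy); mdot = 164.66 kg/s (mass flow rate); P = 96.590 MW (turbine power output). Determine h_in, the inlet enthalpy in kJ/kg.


h_in = h_out + P * 1000 / mdot
h_in = 2139.3 + 96.590 * 1000 / 164.66
h_in = 2725.9 kJ/kg


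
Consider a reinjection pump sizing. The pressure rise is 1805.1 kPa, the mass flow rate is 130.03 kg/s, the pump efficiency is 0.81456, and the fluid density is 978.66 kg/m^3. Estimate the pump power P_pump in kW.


P_pump = mdot * dP / (rho * eta)
P_pump = 130.03 * 1805.1 / (978.66 * 0.81456)
P_pump = 294.44 kW


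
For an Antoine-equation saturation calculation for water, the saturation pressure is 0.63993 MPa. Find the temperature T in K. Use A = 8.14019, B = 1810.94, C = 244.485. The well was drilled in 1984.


T = B / (A - log10(P_sat * 760 / 0.101325)) - C
T = 1810.94 / (8.14019 - log10(0.63993 * 760 / 0.101325)) - 244.485
T = 161.6500 deg C
Convert to K: 161.6500 + 273.15 = 434.80 K
T = 434.80 K


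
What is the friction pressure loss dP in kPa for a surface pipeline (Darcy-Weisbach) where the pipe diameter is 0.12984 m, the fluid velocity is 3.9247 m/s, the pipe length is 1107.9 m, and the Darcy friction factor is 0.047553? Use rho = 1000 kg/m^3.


dP = f * (L/D) * (rho*vel^2/2) / 1000
dP = 0.047553 * (1107.9/0.12984) * (1000*3.9247^2/2) / 1000
dP = 3125.0 kPa


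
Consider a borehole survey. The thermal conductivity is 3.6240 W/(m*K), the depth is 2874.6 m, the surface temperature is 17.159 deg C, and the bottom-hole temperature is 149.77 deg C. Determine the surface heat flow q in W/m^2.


Step 1: grad = (T_d - T_surf)/d * 1000 = (149.77 - 17.159)/2874.6 * 1000 = 46.13198 deg C/km
Step 2: q = k * grad / 1000 = 3.624 * 46.13198 / 1000 = 0.16718 W/m^2
q = 0.16718 W/m^2


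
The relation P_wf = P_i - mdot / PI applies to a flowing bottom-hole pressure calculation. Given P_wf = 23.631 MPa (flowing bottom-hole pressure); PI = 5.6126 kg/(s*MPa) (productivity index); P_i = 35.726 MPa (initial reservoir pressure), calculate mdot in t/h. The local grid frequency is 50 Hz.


mdot = (P_i - P_wf) * PI
mdot = (35.726 - 23.631) * 5.6126
mdot = 67.88440 kg/s
Convert: 67.88440 kg/s * 3.6 = 244.38 t/h
mdot = 244.38 t/h


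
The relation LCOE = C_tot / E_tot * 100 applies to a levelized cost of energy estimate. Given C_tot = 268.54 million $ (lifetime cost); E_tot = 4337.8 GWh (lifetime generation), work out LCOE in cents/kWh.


LCOE = C_tot / E_tot * 100
LCOE = 268.54 / 4337.8 * 100
LCOE = 6.1907 cents/kWh


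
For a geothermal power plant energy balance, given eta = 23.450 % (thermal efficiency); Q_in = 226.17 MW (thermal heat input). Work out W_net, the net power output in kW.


W_net = eta / 100 * Q_in
W_net = 23.450 / 100 * 226.17
W_net = 53.03686 MW
Convert: 53.03686 MW * 1000.0 = 53037 kW
W_net = 53037 kW


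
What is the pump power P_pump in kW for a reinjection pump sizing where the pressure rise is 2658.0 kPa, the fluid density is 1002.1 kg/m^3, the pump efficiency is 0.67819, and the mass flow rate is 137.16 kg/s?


P_pump = mdot * dP / (rho * eta)
P_pump = 137.16 * 2658.0 / (1002.1 * 0.67819)
P_pump = 536.44 kW


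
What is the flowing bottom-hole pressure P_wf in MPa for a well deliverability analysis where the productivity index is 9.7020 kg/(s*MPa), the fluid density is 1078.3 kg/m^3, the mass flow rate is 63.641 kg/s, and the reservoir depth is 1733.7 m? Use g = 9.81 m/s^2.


Step 1: P_i = rho*g*h/1e6 = 1078.3*9.81*1733.7/1e6 = 18.33929 MPa
Step 2: P_wf = P_i - mdot/PI = 18.33929 - 63.641/9.702 = 11.780 MPa
P_wf = 11.780 MPa


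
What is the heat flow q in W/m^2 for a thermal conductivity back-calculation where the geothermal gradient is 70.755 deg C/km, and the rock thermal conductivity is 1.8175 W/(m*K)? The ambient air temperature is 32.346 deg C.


q = k * grad / 1000
q = 1.8175 * 70.755 / 1000
q = 0.12860 W/m^2


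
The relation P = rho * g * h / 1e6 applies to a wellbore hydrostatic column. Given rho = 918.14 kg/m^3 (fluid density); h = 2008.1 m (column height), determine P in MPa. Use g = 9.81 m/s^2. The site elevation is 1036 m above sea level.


P = rho * g * h / 1e6
P = 918.14 * 9.81 * 2008.1 / 1e6
P = 18.087 MPa


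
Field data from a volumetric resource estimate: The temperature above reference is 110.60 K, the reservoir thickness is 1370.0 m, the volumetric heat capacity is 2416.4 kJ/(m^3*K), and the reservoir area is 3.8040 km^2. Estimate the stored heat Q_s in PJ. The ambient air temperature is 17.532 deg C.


Step 1: Vr = A*1e6*hr = 3.804*1e6*1370.0 = 5.211480e+09 m^3
Step 2: Q_s = Vr*rhoc*dT/1e12 = 5.211480e+09*2416.4*110.6/1e12 = 1392.8 PJ
Q_s = 1392.8 PJ


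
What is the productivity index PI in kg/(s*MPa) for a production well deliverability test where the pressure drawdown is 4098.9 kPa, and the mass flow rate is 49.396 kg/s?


PI = mdot * 1000 / dP
PI = 49.396 * 1000 / 4098.9
PI = 12.051 kg/(s*MPa)


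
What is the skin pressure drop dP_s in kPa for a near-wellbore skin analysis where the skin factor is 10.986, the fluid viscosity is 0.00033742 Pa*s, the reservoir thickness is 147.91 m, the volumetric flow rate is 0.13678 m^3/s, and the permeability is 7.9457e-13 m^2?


dP_s = S * q * mu / (2*pi*k*hr) / 1000
dP_s = 10.986 * 0.13678 * 0.00033742 / (2*pi*7.9457e-13*147.91) / 1000
dP_s = 686.63 kPa


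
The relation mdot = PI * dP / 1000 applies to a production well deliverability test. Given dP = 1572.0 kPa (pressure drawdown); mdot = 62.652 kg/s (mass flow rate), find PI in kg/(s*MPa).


PI = mdot * 1000 / dP
PI = 62.652 * 1000 / 1572.0
PI = 39.855 kg/(s*MPa)


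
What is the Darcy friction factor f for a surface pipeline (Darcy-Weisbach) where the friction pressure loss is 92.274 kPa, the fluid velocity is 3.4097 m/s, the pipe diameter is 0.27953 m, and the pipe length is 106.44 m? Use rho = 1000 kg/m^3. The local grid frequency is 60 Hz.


f = dP*1000 / ((L/D)*(rho*vel^2/2))
f = 92.274*1000 / ((106.44/0.27953)*(1000*3.4097^2/2))
f = 0.041687


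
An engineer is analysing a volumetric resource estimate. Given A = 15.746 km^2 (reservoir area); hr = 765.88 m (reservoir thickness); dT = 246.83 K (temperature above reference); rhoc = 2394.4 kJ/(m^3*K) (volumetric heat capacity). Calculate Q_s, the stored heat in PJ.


Step 1: Vr = A*1e6*hr = 15.746*1e6*765.88 = 1.205955e+10 m^3
Step 2: Q_s = Vr*rhoc*dT/1e12 = 1.205955e+10*2394.4*246.83/1e12 = 7127.3 PJ
Q_s = 7127.3 PJ


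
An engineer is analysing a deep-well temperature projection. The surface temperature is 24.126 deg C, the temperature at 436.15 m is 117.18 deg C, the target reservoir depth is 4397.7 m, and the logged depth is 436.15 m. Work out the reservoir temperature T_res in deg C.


Step 1: grad = (T_d1 - T_surf)/d1 * 1000 = (117.18 - 24.126)/436.15 * 1000 = 213.3532 deg C/km
Step 2: T_res = T_surf + grad*d2/1000 = 24.126 + 213.3532*4397.7/1000 = 962.39 deg C
T_res = 962.39 deg C


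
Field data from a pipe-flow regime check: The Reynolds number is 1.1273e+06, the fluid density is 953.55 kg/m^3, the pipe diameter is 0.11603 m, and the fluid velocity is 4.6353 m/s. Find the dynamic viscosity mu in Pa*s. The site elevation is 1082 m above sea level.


mu = rho * vel * D / Re
mu = 953.55 * 4.6353 * 0.11603 / 1.1273e+06
mu = 0.00045494 Pa*s


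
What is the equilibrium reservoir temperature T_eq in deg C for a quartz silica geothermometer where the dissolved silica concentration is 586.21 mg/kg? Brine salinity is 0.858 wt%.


T_eq = 1309 / (5.19 - log10(SiO2)) - 273.15
T_eq = 1309 / (5.19 - log10(586.21)) - 273.15
T_eq = 267.32 deg C


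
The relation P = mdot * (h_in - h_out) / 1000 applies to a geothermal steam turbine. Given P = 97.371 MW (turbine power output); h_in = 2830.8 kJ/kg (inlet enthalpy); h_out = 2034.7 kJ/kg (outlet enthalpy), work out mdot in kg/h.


mdot = P * 1000 / (h_in - h_out)
mdot = 97.371 * 1000 / (2830.8 - 2034.7)
mdot = 122.3100 kg/s
Convert: 122.3100 kg/s * 3600.0 = 4.4032e+05 kg/h
mdot = 4.4032e+05 kg/h


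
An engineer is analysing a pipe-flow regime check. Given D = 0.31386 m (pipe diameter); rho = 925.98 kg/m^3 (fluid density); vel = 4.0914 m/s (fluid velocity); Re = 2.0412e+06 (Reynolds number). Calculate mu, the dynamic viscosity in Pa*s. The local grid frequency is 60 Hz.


mu = rho * vel * D / Re
mu = 925.98 * 4.0914 * 0.31386 / 2.0412e+06
mu = 0.00058254 Pa*s


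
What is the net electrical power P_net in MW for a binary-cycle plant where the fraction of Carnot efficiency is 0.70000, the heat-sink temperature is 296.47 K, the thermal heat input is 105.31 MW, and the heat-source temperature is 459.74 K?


Step 1: eta = (1 - Tc/Th)*f = (1 - 296.47/459.74)*0.7 = 0.2485949
Step 2: P_net = eta * Q_in = 0.2485949 * 105.31 = 26.180 MW
P_net = 26.180 MW


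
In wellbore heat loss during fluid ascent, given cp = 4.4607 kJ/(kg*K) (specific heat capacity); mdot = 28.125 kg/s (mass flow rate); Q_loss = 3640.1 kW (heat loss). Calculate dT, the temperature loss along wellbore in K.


dT = Q_loss / (mdot * cp)
dT = 3640.1 / (28.125 * 4.4607)
dT = 29.015 K


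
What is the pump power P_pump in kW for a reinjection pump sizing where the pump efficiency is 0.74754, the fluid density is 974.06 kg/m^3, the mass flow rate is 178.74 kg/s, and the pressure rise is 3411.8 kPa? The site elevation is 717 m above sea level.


P_pump = mdot * dP / (rho * eta)
P_pump = 178.74 * 3411.8 / (974.06 * 0.74754)
P_pump = 837.50 kW


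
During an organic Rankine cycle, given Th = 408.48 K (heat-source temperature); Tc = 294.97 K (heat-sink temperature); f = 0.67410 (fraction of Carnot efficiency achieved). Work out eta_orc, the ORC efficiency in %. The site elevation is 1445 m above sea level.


eta_orc = (1 - Tc/Th) * f * 100
eta_orc = (1 - 294.97/408.48) * 0.67410 * 100
eta_orc = 18.732 %


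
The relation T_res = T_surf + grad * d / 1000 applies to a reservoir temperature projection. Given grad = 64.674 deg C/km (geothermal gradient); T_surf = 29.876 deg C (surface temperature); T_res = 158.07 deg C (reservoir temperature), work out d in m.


d = (T_res - T_surf) / grad * 1000
d = (158.07 - 29.876) / 64.674 * 1000
d = 1982.2 m


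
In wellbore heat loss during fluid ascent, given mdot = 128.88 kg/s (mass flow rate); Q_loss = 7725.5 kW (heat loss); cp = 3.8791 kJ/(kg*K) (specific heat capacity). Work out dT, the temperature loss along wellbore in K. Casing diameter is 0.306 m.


dT = Q_loss / (mdot * cp)
dT = 7725.5 / (128.88 * 3.8791)
dT = 15.453 K


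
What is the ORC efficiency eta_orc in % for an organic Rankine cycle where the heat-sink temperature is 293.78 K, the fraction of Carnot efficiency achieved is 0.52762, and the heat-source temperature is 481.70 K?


eta_orc = (1 - Tc/Th) * f * 100
eta_orc = (1 - 293.78/481.70) * 0.52762 * 100
eta_orc = 20.583 %


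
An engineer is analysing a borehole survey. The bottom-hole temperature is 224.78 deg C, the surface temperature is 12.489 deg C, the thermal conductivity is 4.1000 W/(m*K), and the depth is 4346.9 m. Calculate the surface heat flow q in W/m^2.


Step 1: grad = (T_d - T_surf)/d * 1000 = (224.78 - 12.489)/4346.9 * 1000 = 48.83733 deg C/km
Step 2: q = k * grad / 1000 = 4.1 * 48.83733 / 1000 = 0.20023 W/m^2
q = 0.20023 W/m^2


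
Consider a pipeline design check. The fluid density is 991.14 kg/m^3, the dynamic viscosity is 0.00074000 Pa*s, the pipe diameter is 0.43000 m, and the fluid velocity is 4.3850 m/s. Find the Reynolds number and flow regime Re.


Step 1: Re = rho*vel*D/mu = 991.14*4.385*0.43/0.00074 = 2.5255e+06
Step 2: Re = 2.5255e+06 > 4000, so flow is turbulent.
Re = 2.5255e+06 (turbulent)


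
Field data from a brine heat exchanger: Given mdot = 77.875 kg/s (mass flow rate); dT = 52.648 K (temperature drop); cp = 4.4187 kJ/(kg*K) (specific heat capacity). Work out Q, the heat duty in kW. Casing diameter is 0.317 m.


Q = mdot * cp * dT / 1000
Q = 77.875 * 4.4187 * 52.648 / 1000
Q = 18.11651 MW
Convert: 18.11651 MW * 1000.0 = 18117 kW
Q = 18117 kW


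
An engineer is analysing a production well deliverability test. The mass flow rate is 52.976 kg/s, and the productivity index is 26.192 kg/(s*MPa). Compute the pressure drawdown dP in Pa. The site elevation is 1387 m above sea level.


dP = mdot * 1000 / PI
dP = 52.976 * 1000 / 26.192
dP = 2022.602 kPa
Convert: 2022.602 kPa * 1000.0 = 2.0226e+06 Pa
dP = 2.0226e+06 Pa


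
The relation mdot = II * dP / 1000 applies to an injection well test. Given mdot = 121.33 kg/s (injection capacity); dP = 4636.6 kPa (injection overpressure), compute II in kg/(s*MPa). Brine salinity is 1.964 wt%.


II = mdot * 1000 / dP
II = 121.33 * 1000 / 4636.6
II = 26.168 kg/(s*MPa)


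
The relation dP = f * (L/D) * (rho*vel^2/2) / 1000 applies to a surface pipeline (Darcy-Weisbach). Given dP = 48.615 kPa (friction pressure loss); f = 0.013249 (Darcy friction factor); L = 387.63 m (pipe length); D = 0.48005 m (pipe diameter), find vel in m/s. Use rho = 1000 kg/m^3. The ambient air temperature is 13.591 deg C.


vel = sqrt(dP*1000*2*D / (f*L*rho))
vel = sqrt(48.615*1000*2*0.48005 / (0.013249*387.63*1000))
vel = 3.0147 m/s


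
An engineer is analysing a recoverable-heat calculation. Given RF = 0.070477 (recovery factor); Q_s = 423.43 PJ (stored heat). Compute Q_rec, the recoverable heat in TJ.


Q_rec = Q_s * RF
Q_rec = 423.43 * 0.070477
Q_rec = 29.84208 PJ
Convert: 29.84208 PJ * 1000.0 = 29842 TJ
Q_rec = 29842 TJ


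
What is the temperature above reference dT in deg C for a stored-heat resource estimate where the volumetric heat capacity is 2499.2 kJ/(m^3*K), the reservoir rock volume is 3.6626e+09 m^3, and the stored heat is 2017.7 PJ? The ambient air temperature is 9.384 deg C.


dT = Q_s * 1e12 / (Vr * rhoc)
dT = 2017.7 * 1e12 / (3.6626e+09 * 2499.2)
dT = 220.4277 K
Convert (temperature difference, 1 K = 1 deg C): 220.4277 K = 220.4277 deg C
dT = 220.43 deg C


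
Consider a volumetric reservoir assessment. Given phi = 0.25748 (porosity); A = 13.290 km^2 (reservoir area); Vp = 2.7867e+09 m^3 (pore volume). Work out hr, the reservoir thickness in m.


hr = Vp / (A * 1e6 * phi)
hr = 2.7867e+09 / (13.290 * 1e6 * 0.25748)
hr = 814.37 m


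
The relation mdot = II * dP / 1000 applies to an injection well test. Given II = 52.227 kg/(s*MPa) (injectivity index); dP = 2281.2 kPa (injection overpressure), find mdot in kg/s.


mdot = II * dP / 1000
mdot = 52.227 * 2281.2 / 1000
mdot = 119.14 kg/s


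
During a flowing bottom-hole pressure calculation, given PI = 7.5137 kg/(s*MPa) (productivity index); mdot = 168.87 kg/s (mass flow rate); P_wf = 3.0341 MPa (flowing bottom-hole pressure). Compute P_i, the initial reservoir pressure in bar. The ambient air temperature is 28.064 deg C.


P_i = P_wf + mdot / PI
P_i = 3.0341 + 168.87 / 7.5137
P_i = 25.50905 MPa
Convert: 25.50905 MPa * 10.0 = 255.09 bar
P_i = 255.09 bar


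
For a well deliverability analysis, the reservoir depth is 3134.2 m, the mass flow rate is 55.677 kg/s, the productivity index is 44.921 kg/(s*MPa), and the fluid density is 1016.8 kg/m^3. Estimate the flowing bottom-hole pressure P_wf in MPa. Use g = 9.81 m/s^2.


Step 1: P_i = rho*g*h/1e6 = 1016.8*9.81*3134.2/1e6 = 31.26304 MPa
Step 2: P_wf = P_i - mdot/PI = 31.26304 - 55.677/44.921 = 30.024 MPa
P_wf = 30.024 MPa


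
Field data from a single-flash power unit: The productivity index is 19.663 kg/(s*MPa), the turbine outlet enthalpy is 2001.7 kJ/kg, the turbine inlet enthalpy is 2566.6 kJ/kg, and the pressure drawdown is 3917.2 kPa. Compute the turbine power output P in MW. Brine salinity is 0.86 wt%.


Step 1: mdot = PI * dP / 1000 = 19.663 * 3917.2 / 1000 = 77.02390 kg/s
Step 2: P = mdot*(h_in - h_out)/1000 = 77.02390*(2566.6 - 2001.7)/1000 = 43.511 MW
P = 43.511 MW


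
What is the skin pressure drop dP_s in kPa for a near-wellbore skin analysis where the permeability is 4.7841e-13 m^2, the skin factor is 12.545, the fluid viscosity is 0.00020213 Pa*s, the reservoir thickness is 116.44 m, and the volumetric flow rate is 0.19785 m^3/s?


dP_s = S * q * mu / (2*pi*k*hr) / 1000
dP_s = 12.545 * 0.19785 * 0.00020213 / (2*pi*4.7841e-13*116.44) / 1000
dP_s = 1433.4 kPa


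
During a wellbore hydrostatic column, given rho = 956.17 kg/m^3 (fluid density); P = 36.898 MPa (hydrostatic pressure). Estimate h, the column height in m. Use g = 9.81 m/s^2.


h = P * 1e6 / (g * rho)
h = 36.898 * 1e6 / (9.81 * 956.17)
h = 3933.7 m


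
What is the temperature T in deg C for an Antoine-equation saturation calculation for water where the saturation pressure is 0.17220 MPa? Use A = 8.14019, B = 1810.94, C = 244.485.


T = B / (A - log10(P_sat * 760 / 0.101325)) - C
T = 1810.94 / (8.14019 - log10(0.17220 * 760 / 0.101325)) - 244.485
T = 115.61 deg C


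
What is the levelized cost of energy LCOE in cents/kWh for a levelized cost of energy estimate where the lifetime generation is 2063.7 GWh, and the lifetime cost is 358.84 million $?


LCOE = C_tot / E_tot * 100
LCOE = 358.84 / 2063.7 * 100
LCOE = 17.388 cents/kWh


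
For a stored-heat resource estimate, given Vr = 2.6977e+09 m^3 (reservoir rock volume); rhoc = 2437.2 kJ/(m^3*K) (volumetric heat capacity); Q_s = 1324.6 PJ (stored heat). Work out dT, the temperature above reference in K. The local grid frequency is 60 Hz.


dT = Q_s * 1e12 / (Vr * rhoc)
dT = 1324.6 * 1e12 / (2.6977e+09 * 2437.2)
dT = 201.47 K


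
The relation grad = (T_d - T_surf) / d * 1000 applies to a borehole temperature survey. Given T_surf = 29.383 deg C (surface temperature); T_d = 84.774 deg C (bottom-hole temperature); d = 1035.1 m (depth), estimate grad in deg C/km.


grad = (T_d - T_surf) / d * 1000
grad = (84.774 - 29.383) / 1035.1 * 1000
grad = 53.513 deg C/km


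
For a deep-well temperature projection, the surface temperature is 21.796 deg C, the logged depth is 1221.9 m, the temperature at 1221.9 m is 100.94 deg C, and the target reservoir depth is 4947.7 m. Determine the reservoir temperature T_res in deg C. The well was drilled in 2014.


Step 1: grad = (T_d1 - T_surf)/d1 * 1000 = (100.94 - 21.796)/1221.9 * 1000 = 64.77126 deg C/km
Step 2: T_res = T_surf + grad*d2/1000 = 21.796 + 64.77126*4947.7/1000 = 342.26 deg C
T_res = 342.26 deg C


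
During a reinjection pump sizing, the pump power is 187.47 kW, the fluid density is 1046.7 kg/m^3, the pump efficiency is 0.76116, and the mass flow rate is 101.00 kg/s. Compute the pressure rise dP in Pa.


dP = P_pump * rho * eta / mdot
dP = 187.47 * 1046.7 * 0.76116 / 101.00
dP = 1478.797 kPa
Convert: 1478.797 kPa * 1000.0 = 1.4788e+06 Pa
dP = 1.4788e+06 Pa


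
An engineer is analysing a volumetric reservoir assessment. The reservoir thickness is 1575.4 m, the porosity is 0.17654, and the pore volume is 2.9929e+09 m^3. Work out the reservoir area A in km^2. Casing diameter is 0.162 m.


A = Vp / (1e6 * hr * phi)
A = 2.9929e+09 / (1e6 * 1575.4 * 0.17654)
A = 10.761 km^2


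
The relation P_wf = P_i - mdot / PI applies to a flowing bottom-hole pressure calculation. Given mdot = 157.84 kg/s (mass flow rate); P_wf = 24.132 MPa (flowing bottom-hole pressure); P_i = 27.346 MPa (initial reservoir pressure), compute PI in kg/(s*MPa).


PI = mdot / (P_i - P_wf)
PI = 157.84 / (27.346 - 24.132)
PI = 49.110 kg/(s*MPa)


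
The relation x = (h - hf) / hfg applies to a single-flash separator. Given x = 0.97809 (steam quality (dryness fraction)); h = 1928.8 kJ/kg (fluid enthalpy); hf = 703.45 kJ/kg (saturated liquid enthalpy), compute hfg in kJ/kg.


hfg = (h - hf) / x
hfg = (1928.8 - 703.45) / 0.97809
hfg = 1252.8 kJ/kg


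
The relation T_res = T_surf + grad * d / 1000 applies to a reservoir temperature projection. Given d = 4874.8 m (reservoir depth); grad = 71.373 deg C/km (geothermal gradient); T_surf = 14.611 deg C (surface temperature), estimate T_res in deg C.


T_res = T_surf + grad * d / 1000
T_res = 14.611 + 71.373 * 4874.8 / 1000
T_res = 362.54 deg C


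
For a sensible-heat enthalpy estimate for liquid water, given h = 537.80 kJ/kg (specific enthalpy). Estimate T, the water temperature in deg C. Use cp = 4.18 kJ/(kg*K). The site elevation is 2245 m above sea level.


T = h / cp
T = 537.80 / 4.18
T = 128.66 deg C


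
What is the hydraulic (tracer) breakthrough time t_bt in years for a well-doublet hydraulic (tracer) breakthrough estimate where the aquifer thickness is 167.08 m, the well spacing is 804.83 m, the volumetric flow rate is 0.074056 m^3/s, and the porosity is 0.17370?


t_bt = pi * hr * phi * L^2 / (3 * Qv) / (365.25*86400)
t_bt = pi * 167.08 * 0.17370 * 804.83^2 / (3 * 0.074056) / (365.25*86400)
t_bt = 8.4236 years


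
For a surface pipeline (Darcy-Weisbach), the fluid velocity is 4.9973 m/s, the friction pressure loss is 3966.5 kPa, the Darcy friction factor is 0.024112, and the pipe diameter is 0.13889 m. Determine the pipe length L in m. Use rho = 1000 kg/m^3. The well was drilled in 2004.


L = dP*1000*D / (f*rho*vel^2/2)
L = 3966.5*1000*0.13889 / (0.024112*1000*4.9973^2/2)
L = 1829.8 m


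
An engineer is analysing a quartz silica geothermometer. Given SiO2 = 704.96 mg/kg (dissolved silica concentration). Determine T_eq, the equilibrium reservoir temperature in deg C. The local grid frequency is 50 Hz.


T_eq = 1309 / (5.19 - log10(SiO2)) - 273.15
T_eq = 1309 / (5.19 - log10(704.96)) - 273.15
T_eq = 285.81 deg C


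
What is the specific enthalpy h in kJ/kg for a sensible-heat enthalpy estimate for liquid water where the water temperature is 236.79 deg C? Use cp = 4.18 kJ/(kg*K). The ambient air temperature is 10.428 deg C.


h = cp * T
h = 4.18 * 236.79
h = 989.78 kJ/kg


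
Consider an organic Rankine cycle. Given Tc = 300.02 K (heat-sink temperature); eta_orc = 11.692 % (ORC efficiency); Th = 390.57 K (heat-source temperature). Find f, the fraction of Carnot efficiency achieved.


f = (eta_orc/100) / (1 - Tc/Th)
f = (11.692/100) / (1 - 300.02/390.57)
f = 0.50431


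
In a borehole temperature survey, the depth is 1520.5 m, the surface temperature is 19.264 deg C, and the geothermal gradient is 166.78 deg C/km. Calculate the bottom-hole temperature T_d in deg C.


T_d = T_surf + grad * d / 1000
T_d = 19.264 + 166.78 * 1520.5 / 1000
T_d = 272.85 deg C


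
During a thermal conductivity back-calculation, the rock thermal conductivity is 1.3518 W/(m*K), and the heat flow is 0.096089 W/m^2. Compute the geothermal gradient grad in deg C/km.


grad = q / k * 1000
grad = 0.096089 / 1.3518 * 1000
grad = 71.082 deg C/km


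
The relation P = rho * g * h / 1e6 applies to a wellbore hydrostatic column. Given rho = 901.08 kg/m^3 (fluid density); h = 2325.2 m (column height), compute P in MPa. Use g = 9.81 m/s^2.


P = rho * g * h / 1e6
P = 901.08 * 9.81 * 2325.2 / 1e6
P = 20.554 MPa


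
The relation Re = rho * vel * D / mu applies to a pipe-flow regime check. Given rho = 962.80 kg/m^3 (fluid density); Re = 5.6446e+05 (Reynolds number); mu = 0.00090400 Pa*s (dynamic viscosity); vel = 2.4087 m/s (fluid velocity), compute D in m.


D = Re * mu / (rho * vel)
D = 5.6446e+05 * 0.00090400 / (962.80 * 2.4087)
D = 0.22003 m


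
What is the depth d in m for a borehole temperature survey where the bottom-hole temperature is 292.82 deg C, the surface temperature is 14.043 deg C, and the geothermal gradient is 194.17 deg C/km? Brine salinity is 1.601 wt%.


d = (T_d - T_surf) / grad * 1000
d = (292.82 - 14.043) / 194.17 * 1000
d = 1435.7 m


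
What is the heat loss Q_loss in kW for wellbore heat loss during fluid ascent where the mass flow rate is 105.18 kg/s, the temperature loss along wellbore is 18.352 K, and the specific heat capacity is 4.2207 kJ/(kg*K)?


Q_loss = mdot * cp * dT
Q_loss = 105.18 * 4.2207 * 18.352
Q_loss = 8147.1 kW


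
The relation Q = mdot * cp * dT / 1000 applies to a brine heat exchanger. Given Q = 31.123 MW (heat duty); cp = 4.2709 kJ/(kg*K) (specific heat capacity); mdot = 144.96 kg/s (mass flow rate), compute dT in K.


dT = Q * 1000 / (mdot * cp)
dT = 31.123 * 1000 / (144.96 * 4.2709)
dT = 50.271 K


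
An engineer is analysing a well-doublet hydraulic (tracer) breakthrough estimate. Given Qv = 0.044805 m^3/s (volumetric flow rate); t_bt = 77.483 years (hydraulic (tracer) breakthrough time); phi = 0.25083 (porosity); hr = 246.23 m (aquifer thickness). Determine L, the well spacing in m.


L = sqrt(t_bt*365.25*86400*3*Qv / (pi*hr*phi))
L = sqrt(77.483*365.25*86400*3*0.044805 / (pi*246.23*0.25083))
L = 1301.5 m


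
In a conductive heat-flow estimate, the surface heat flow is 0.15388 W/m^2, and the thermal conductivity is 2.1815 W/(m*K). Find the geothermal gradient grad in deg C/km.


grad = q * 1000 / k
grad = 0.15388 * 1000 / 2.1815
grad = 70.539 deg C/km


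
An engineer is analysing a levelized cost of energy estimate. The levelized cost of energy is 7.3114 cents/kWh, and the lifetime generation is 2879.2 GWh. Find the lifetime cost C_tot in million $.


C_tot = LCOE / 100 * E_tot
C_tot = 7.3114 / 100 * 2879.2
C_tot = 210.51 million $


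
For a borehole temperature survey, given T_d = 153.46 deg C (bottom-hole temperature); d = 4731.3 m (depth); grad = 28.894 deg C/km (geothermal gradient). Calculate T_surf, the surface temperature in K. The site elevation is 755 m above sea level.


T_surf = T_d - grad * d / 1000
T_surf = 153.46 - 28.894 * 4731.3 / 1000
T_surf = 16.75382 deg C
Convert to K: 16.75382 + 273.15 = 289.90 K
T_surf = 289.90 K


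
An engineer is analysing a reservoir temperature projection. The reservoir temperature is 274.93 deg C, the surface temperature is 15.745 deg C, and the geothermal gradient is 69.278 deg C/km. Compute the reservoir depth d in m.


d = (T_res - T_surf) / grad * 1000
d = (274.93 - 15.745) / 69.278 * 1000
d = 3741.2 m


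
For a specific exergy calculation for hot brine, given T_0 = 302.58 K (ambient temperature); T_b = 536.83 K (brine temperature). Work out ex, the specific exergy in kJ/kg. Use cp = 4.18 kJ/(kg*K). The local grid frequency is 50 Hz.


ex = cp * ((T_b - T_0) - T_0 * ln(T_b/T_0))
ex = 4.18 * ((536.83 - 302.58) - 302.58 * ln(536.83/302.58))
ex = 254.02 kJ/kg


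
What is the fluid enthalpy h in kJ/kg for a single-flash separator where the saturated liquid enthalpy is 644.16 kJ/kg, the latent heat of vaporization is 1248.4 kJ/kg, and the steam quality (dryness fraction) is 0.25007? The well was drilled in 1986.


h = hf + x * hfg
h = 644.16 + 0.25007 * 1248.4
h = 956.35 kJ/kg


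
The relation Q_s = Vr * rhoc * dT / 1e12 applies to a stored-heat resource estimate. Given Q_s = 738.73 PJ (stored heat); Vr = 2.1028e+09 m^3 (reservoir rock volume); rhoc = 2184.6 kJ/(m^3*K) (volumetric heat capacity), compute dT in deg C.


dT = Q_s * 1e12 / (Vr * rhoc)
dT = 738.73 * 1e12 / (2.1028e+09 * 2184.6)
dT = 160.8110 K
Convert (temperature difference, 1 K = 1 deg C): 160.8110 K = 160.8110 deg C
dT = 160.81 deg C


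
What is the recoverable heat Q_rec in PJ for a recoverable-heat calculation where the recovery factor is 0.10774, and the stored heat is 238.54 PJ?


Q_rec = Q_s * RF
Q_rec = 238.54 * 0.10774
Q_rec = 25.700 PJ


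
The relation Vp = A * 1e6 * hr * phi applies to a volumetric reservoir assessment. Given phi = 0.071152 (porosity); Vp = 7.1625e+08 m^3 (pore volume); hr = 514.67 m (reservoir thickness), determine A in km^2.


A = Vp / (1e6 * hr * phi)
A = 7.1625e+08 / (1e6 * 514.67 * 0.071152)
A = 19.559 km^2


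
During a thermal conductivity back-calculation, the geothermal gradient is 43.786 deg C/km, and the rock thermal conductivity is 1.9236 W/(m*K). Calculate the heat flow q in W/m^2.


q = k * grad / 1000
q = 1.9236 * 43.786 / 1000
q = 0.084227 W/m^2


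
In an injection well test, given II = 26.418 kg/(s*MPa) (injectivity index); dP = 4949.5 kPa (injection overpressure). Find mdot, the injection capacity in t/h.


mdot = II * dP / 1000
mdot = 26.418 * 4949.5 / 1000
mdot = 130.7559 kg/s
Convert: 130.7559 kg/s * 3.6 = 470.72 t/h
mdot = 470.72 t/h


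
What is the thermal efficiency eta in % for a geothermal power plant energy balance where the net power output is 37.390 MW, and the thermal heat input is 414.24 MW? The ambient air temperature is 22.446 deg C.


eta = W_net / Q_in * 100
eta = 37.390 / 414.24 * 100
eta = 9.0262 %


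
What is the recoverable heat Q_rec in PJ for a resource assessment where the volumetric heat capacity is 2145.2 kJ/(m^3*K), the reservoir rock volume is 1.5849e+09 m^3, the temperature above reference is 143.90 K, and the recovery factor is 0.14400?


Step 1: Q_s = Vr*rhoc*dT/1e12 = 1.5849e+09*2145.2*143.9/1e12 = 489.2496 PJ
Step 2: Q_rec = Q_s * RF = 489.2496 * 0.144 = 70.452 PJ
Q_rec = 70.452 PJ


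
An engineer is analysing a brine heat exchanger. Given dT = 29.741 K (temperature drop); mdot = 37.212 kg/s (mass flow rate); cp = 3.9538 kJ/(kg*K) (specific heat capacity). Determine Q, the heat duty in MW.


Q = mdot * cp * dT / 1000
Q = 37.212 * 3.9538 * 29.741 / 1000
Q = 4.3758 MW


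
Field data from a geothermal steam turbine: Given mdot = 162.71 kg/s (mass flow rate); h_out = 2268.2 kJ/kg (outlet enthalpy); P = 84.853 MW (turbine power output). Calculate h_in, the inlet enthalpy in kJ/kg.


h_in = h_out + P * 1000 / mdot
h_in = 2268.2 + 84.853 * 1000 / 162.71
h_in = 2789.7 kJ/kg


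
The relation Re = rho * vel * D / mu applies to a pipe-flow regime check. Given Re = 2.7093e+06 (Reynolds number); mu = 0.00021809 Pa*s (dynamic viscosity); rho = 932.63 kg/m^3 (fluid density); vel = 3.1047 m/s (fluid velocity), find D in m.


D = Re * mu / (rho * vel)
D = 2.7093e+06 * 0.00021809 / (932.63 * 3.1047)
D = 0.20406 m


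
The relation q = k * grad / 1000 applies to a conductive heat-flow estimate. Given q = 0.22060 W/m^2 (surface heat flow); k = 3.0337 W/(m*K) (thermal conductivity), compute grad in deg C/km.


grad = q * 1000 / k
grad = 0.22060 * 1000 / 3.0337
grad = 72.716 deg C/km


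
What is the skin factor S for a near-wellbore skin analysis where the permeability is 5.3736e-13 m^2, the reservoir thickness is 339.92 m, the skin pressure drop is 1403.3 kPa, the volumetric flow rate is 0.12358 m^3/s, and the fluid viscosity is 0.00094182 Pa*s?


S = dP_s * 1000 * 2*pi*k*hr / (q*mu)
S = 1403.3 * 1000 * 2*pi*5.3736e-13*339.92 / (0.12358*0.00094182)
S = 13.837


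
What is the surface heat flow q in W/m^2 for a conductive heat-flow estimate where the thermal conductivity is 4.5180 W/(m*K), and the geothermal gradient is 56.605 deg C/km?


q = k * grad / 1000
q = 4.5180 * 56.605 / 1000
q = 0.25574 W/m^2


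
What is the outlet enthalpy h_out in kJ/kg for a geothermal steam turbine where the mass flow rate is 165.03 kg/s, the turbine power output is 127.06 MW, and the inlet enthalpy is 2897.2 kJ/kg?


h_out = h_in - P * 1000 / mdot
h_out = 2897.2 - 127.06 * 1000 / 165.03
h_out = 2127.3 kJ/kg


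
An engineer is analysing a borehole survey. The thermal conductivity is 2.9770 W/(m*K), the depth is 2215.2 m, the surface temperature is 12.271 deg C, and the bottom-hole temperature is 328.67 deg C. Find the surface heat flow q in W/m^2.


Step 1: grad = (T_d - T_surf)/d * 1000 = (328.67 - 12.271)/2215.2 * 1000 = 142.8309 deg C/km
Step 2: q = k * grad / 1000 = 2.977 * 142.8309 / 1000 = 0.42521 W/m^2
q = 0.42521 W/m^2


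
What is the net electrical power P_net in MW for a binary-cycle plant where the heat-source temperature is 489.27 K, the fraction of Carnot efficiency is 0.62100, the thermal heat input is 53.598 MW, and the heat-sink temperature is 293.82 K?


Step 1: eta = (1 - Tc/Th)*f = (1 - 293.82/489.27)*0.621 = 0.2480725
Step 2: P_net = eta * Q_in = 0.2480725 * 53.598 = 13.296 MW
P_net = 13.296 MW


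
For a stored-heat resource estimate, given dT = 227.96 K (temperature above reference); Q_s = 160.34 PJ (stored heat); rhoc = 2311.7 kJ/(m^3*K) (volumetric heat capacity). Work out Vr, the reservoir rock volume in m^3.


Vr = Q_s * 1e12 / (rhoc * dT)
Vr = 160.34 * 1e12 / (2311.7 * 227.96)
Vr = 3.0426e+08 m^3


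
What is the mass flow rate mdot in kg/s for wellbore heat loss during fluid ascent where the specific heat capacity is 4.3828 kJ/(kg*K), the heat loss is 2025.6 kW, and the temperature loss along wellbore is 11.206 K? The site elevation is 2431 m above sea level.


mdot = Q_loss / (cp * dT)
mdot = 2025.6 / (4.3828 * 11.206)
mdot = 41.243 kg/s


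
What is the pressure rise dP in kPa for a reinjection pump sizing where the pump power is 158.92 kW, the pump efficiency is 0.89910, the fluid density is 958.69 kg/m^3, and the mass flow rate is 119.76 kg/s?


dP = P_pump * rho * eta / mdot
dP = 158.92 * 958.69 * 0.89910 / 119.76
dP = 1143.8 kPa


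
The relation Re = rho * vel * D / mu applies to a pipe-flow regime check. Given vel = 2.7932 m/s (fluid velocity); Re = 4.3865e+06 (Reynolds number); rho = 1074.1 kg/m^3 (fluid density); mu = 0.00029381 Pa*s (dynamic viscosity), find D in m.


D = Re * mu / (rho * vel)
D = 4.3865e+06 * 0.00029381 / (1074.1 * 2.7932)
D = 0.42957 m
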